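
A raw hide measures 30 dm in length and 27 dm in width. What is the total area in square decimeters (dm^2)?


Area = length x width
Area = 30 x 27 = 810 dm^2


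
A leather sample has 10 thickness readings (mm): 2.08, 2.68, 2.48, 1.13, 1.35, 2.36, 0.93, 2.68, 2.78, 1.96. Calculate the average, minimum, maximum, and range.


Sum = 20.43
Average = 20.43 / 10 = 2.04 mm
Minimum = 0.93 mm
Maximum = 2.78 mm
Range = 2.78 - 0.93 = 1.85 mm


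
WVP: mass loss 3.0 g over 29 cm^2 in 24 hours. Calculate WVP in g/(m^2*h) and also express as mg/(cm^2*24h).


WVP = 3.0 / (29 x 24) x 10000 = 43.10 g/(m^2*h)
Mass loss in mg = 3.0 x 1000 = 3000 mg
Per cm^2 per 24h in mg: 3000 x 24 / (29 x 24) = 72000 / 696 = 103.45 mg/(cm^2*24h)


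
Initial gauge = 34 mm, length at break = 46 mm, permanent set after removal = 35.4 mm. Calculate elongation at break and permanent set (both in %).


Elongation at break = (46 - 34) / 34 x 100 = 35.3%
Permanent set = (35.4 - 34) / 34 x 100 = 4.1%


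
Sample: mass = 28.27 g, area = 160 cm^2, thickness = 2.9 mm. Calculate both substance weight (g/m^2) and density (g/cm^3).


Substance weight = 1766.9 g/m^2
Density = 0.609 g/cm^3


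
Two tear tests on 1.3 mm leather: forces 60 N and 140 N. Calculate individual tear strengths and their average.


Tear 1 = 60 / 1.3 = 46.2 N/mm
Tear 2 = 140 / 1.3 = 107.7 N/mm
Average = (46.2 + 107.7) / 2 = 77.0 N/mm


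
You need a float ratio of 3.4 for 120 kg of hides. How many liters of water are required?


408.0 L


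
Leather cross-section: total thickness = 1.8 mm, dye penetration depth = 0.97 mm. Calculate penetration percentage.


53.9%


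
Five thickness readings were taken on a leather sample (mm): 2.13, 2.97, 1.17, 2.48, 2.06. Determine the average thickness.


Sum = 2.13 + 2.97 + 1.17 + 2.48 + 2.06 = 10.81
Average = 10.81 / 5 = 2.16 mm


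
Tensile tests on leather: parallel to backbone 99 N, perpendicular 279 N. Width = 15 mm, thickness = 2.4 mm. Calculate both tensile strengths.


Area = 15 x 2.4 = 36.0 mm^2
TS (parallel) = 99 / 36.0 = 2.75 N/mm^2
TS (perpendicular) = 279 / 36.0 = 7.75 N/mm^2


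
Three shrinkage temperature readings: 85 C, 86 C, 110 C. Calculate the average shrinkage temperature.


Average = (85 + 86 + 110) / 3
Average = 281 / 3 = 93.7 C


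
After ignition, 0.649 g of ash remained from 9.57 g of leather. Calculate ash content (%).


Ash% = 0.649 / 9.57 x 100
Ash% = 6.78%


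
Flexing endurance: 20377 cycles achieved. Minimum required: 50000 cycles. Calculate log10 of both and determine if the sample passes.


log10(20377) = 4.31
log10(50000) = 4.70
Passes: No


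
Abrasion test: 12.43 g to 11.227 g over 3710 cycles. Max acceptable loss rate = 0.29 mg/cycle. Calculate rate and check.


Rate = 0.324 mg/cycle
Passes: No

Loss = 12.43 - 11.227 = 1.203 g
Rate = 1.203 g / 3710 cycles x 1000 = 0.324 mg/cycle
Max = 0.29 mg/cycle
Passes: No


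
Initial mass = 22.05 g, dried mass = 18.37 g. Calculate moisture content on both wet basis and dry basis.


Moisture lost = 22.05 - 18.37 = 3.68 g
Wet basis MC = 3.68 / 22.05 x 100 = 16.7%
Dry basis MC = 3.68 / 18.37 x 100 = 20.0%


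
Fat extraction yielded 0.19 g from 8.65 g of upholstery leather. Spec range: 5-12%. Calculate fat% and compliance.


Fat% = 0.19 / 8.65 x 100 = 2.2%
Spec range: 5-12%
Compliant: No


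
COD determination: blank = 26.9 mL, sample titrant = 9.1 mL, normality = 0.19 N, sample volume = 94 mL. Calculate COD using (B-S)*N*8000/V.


287.8 mg/L


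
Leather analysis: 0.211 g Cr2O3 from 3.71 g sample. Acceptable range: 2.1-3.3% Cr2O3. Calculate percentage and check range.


Cr2O3% = 0.211 / 3.71 x 100 = 5.69%
Acceptable range: 2.1 to 3.3%
Within range: No


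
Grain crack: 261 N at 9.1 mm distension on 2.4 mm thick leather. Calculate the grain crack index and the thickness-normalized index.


Crack index = 28.7 N/mm
Normalized index = 12.0 N/mm per mm

Crack index = 261 / 9.1 = 28.7 N/mm
Normalized = 28.7 / 2.4 = 12.0 N/mm per mm


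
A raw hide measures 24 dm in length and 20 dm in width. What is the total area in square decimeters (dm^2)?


480 dm^2


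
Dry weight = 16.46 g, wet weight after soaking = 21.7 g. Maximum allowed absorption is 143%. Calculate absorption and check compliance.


WA = (21.7 - 16.46) / 16.46 x 100 = 31.8%
Maximum allowed: 143%
Compliant: Yes


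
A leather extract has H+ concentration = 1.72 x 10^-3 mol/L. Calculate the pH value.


pH = 2.76

pH = -log10[H+]
pH = -log10(1.72 x 10^-3) = 2.76


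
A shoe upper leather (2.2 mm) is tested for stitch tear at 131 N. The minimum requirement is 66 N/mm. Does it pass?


STS = 131 / 2.2 = 59.5 N/mm
Minimum required: 66 N/mm
Passes: No


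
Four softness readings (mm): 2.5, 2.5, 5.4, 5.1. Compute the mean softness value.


Sum = 2.5 + 2.5 + 5.4 + 5.1
Mean = 15.5 / 4 = 3.88 mm


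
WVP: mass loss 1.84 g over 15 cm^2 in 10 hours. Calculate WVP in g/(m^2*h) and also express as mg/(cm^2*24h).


WVP = 122.67 g/(m^2*h)
Daily rate = 294.40 mg/(cm^2*24h)


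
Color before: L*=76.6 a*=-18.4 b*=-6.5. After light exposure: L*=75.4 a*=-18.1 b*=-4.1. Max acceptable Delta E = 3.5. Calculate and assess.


Delta E = 2.70
Passes: Yes


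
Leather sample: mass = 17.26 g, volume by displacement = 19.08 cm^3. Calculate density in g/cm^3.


0.905 g/cm^3


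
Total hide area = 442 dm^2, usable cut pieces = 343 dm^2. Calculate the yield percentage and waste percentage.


Yield = 77.6%
Waste = 22.4%

Yield = 343 / 442 x 100 = 77.6%
Waste = 442 - 343 = 99 dm^2
Waste% = 100 - 77.6 = 22.4%


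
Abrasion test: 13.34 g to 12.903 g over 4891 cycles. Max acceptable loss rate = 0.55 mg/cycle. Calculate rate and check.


Rate = 0.089 mg/cycle
Passes: Yes


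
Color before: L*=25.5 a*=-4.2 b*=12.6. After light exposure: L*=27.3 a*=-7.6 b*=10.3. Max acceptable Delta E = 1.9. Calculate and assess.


dL = 1.8, da = -3.4, db = -2.3
dE = sqrt((1.8)^2 + (-3.4)^2 + (-2.3)^2) = 4.48
Max = 1.9
Passes: No


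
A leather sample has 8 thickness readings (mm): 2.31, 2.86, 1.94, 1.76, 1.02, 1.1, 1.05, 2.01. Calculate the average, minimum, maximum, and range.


Sum = 14.05
Average = 14.05 / 8 = 1.76 mm
Minimum = 1.02 mm
Maximum = 2.86 mm
Range = 2.86 - 1.02 = 1.84 mm


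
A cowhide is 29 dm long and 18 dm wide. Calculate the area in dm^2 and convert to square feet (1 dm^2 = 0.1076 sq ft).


Area = 29 x 18 = 522 dm^2
Conversion: 522 x 0.1076 = 56.17 sq ft


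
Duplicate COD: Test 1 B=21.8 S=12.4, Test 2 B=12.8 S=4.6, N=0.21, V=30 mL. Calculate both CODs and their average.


COD1 = 526.4 mg/L
COD2 = 459.2 mg/L
Average = 492.8 mg/L

COD1 = (21.8 - 12.4) x 0.21 x 8000 / 30 = 526.4 mg/L
COD2 = (12.8 - 4.6) x 0.21 x 8000 / 30 = 459.2 mg/L
Average = (526.4 + 459.2) / 2 = 492.8 mg/L


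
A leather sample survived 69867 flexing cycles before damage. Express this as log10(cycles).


4.84

log10(69867) = 4.84


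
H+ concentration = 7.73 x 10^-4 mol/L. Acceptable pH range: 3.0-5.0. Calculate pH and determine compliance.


pH = 3.11
Compliant: Yes


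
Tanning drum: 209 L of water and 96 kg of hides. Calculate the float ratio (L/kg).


Float ratio = water / hide weight
Ratio = 209 / 96 = 2.2


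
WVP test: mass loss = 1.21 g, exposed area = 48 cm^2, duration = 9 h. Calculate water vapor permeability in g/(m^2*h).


WVP = mass_loss / (area x time) x 10000
WVP = 1.21 / (48 x 9) x 10000
WVP = 1.21 / 432 x 10000 = 28.01 g/(m^2*h)


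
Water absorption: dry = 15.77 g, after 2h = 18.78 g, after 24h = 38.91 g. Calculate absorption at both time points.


WA (2h) = (18.78 - 15.77) / 15.77 x 100 = 19.1%
WA (24h) = (38.91 - 15.77) / 15.77 x 100 = 146.7%


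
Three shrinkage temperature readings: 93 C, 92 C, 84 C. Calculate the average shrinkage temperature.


Average = (93 + 92 + 84) / 3
Average = 269 / 3 = 89.7 C


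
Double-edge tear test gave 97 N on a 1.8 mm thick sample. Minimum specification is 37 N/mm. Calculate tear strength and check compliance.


Tear strength = 97 / 1.8 = 53.9 N/mm
Required minimum = 37 N/mm
Compliant: Yes


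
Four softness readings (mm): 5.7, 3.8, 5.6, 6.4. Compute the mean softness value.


5.38 mm

Sum = 5.7 + 3.8 + 5.6 + 6.4
Mean = 21.5 / 4 = 5.38 mm


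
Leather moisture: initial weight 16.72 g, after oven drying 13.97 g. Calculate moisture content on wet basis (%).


Moisture = 16.72 - 13.97 = 2.75 g
MC = 2.75 / 16.72 x 100 = 16.4%


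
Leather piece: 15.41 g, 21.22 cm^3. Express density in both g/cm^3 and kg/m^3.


Density = 15.41 / 21.22 = 0.726 g/cm^3
Convert: 0.726 x 1000 = 726 kg/m^3


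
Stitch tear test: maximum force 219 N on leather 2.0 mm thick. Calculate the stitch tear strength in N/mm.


Stitch tear strength = force / thickness
STS = 219 / 2.0 = 109.5 N/mm


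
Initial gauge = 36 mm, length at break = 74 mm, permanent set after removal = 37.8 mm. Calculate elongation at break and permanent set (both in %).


Elongation at break = 105.6%
Permanent set = 5.0%


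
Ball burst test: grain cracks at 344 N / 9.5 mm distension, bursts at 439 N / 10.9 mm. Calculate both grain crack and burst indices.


Crack index = 36.2 N/mm
Burst index = 40.3 N/mm


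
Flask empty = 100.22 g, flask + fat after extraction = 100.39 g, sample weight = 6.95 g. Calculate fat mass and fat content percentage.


Fat mass = 100.39 - 100.22 = 0.17 g
Fat% = 0.17 / 6.95 x 100 = 2.4%


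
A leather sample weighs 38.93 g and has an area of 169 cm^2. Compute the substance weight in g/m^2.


2303.6 g/m^2


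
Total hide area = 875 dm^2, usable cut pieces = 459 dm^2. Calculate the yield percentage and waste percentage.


Yield = 459 / 875 x 100 = 52.5%
Waste = 875 - 459 = 416 dm^2
Waste% = 100 - 52.5 = 47.5%


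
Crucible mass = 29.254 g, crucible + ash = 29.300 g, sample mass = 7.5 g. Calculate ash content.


Ash mass = 29.300 - 29.254 = 0.046 g
Ash% = 0.046 / 7.5 x 100 = 0.61%


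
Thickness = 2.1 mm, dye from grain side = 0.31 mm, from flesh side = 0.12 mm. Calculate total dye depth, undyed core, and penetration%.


Total dyed = 0.31 + 0.12 = 0.43 mm
Undyed core = 2.1 - 0.43 = 1.67 mm
Penetration = 0.43 / 2.1 x 100 = 20.5%


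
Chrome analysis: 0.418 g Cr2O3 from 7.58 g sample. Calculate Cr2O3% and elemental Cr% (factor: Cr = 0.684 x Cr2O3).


Cr2O3% = 0.418 / 7.58 x 100 = 5.51%
Cr% = 5.51 x 0.684 = 3.77%


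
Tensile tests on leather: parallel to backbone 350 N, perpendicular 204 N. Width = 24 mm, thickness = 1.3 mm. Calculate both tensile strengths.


Parallel = 11.22 N/mm^2
Perpendicular = 6.54 N/mm^2


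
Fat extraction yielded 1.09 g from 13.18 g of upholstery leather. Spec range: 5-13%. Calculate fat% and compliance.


Fat% = 1.09 / 13.18 x 100 = 8.3%
Spec range: 5-13%
Compliant: Yes


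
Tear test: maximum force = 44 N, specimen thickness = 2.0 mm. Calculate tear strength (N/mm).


Tear strength = force / thickness
Tear = 44 / 2.0 = 22.0 N/mm


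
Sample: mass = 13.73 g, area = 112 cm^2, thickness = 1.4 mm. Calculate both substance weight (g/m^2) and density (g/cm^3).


Substance weight = 1225.9 g/m^2
Density = 0.876 g/cm^3

SW = 13.73 / 112 x 10000 = 1225.9 g/m^2
Volume = 112 x 1.4 / 10 = 15.68 cm^3
Density = 13.73 / 15.68 = 0.876 g/cm^3


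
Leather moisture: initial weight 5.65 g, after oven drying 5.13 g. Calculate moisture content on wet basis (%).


9.2%

Moisture = 5.65 - 5.13 = 0.52 g
MC = 0.52 / 5.65 x 100 = 9.2%


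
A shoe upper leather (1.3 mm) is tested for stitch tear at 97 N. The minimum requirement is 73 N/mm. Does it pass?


STS = 74.6 N/mm
Passes: Yes


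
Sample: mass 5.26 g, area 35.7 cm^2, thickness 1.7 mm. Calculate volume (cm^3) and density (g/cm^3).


Thickness in cm = 1.7 / 10 = 0.17 cm
Volume = 35.7 x 0.17 = 6.069 cm^3
Density = 5.26 / 6.069 = 0.867 g/cm^3


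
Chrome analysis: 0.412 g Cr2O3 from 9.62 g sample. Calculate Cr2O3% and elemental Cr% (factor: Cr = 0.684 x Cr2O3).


Cr2O3 = 4.28%
Cr = 2.93%

Cr2O3% = 0.412 / 9.62 x 100 = 4.28%
Cr% = 4.28 x 0.684 = 2.93%


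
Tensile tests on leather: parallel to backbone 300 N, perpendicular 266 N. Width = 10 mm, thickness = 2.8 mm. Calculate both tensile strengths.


Parallel = 10.71 N/mm^2
Perpendicular = 9.50 N/mm^2

Area = 10 x 2.8 = 28.0 mm^2
TS (parallel) = 300 / 28.0 = 10.71 N/mm^2
TS (perpendicular) = 266 / 28.0 = 9.50 N/mm^2


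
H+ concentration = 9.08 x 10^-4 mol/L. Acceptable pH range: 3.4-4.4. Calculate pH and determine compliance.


pH = 3.04
Compliant: No


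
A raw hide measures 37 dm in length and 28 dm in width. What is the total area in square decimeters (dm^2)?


Area = length x width
Area = 37 x 28 = 1036 dm^2


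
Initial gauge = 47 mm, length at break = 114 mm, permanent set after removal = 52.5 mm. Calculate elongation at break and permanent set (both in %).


Elongation at break = 142.6%
Permanent set = 11.7%

Elongation at break = (114 - 47) / 47 x 100 = 142.6%
Permanent set = (52.5 - 47) / 47 x 100 = 11.7%


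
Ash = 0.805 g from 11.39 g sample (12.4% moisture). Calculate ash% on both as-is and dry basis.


As-is ash = 7.07%
Dry-basis ash = 8.07%

As-is ash% = 0.805 / 11.39 x 100 = 7.07%
Dry mass = 11.39 x (100 - 12.4) / 100 = 9.97764 g
Dry-basis ash% = 0.805 / 9.97764 x 100 = 8.07%


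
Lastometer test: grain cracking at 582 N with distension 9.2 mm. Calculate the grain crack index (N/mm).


Grain crack index = force / distension
Index = 582 / 9.2 = 63.3 N/mm


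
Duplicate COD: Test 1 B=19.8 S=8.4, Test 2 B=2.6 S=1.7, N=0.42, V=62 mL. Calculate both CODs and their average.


COD1 = 617.8 mg/L
COD2 = 48.8 mg/L
Average = 333.3 mg/L


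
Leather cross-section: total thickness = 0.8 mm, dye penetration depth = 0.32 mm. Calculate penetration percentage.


40.0%


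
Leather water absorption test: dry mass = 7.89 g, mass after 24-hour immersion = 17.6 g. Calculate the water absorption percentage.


123.1%

Water absorbed = 17.6 - 7.89 = 9.71 g
WA% = 9.71 / 7.89 x 100 = 123.1%


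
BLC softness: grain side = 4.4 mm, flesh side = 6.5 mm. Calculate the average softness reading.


5.45 mm

Average = (4.4 + 6.5) / 2
Average = 5.45 mm


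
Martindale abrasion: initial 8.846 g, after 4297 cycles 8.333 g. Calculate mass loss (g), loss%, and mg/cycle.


Mass loss = 0.513 g
Loss = 5.80%
Rate = 0.119 mg/cycle


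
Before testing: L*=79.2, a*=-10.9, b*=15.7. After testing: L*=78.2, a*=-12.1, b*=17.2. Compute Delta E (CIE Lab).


dL = 78.2 - 79.2 = -1.0
da = -12.1 - (-10.9) = -1.2
db = 17.2 - 15.7 = 1.5
dE = sqrt((-1.0)^2 + (-1.2)^2 + (1.5)^2) = 2.17


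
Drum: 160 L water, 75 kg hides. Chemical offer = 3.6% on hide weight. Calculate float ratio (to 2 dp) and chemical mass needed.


Float ratio = 2.13
Chemical needed = 2.7 kg


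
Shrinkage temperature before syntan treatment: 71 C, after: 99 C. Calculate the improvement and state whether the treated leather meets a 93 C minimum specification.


Improvement = 28 C
Meets 93 C spec: Yes

Improvement = 99 - 71 = 28 C
Spec check: 99 C >= 93 C? Yes


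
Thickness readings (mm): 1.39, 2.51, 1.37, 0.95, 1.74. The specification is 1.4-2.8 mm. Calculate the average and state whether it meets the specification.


Average = 1.59 mm
Within specification: Yes


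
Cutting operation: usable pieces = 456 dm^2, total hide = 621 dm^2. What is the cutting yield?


Yield = usable / total x 100
Yield = 456 / 621 x 100 = 73.4%


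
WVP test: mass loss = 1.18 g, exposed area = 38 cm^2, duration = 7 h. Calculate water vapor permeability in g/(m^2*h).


44.36 g/(m^2*h)


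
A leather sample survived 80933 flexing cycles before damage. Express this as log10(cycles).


log10(80933) = 4.91


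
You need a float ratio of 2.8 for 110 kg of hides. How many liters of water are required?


Water = hide weight x target ratio
Water = 110 x 2.8 = 308.0 L


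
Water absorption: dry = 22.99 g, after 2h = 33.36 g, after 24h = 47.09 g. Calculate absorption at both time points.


2h absorption = 45.1%
24h absorption = 104.8%

WA (2h) = (33.36 - 22.99) / 22.99 x 100 = 45.1%
WA (24h) = (47.09 - 22.99) / 22.99 x 100 = 104.8%


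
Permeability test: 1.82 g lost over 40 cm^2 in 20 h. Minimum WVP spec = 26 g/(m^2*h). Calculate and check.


WVP = 1.82 / (40 x 20) x 10000 = 22.75 g/(m^2*h)
Minimum: 26 g/(m^2*h)
Meets spec: No


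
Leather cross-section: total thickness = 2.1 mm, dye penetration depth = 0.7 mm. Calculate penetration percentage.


Penetration% = 0.7 / 2.1 x 100
Penetration = 33.3%


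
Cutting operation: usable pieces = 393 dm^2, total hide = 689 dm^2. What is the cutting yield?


Yield = usable / total x 100
Yield = 393 / 689 x 100 = 57.0%


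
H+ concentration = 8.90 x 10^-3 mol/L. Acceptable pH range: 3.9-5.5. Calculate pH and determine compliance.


pH = -log10(8.90 x 10^-3) = 2.05
Range: 3.9 to 5.5
Compliant: No


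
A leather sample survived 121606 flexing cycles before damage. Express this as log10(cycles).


5.08

log10(121606) = 5.08


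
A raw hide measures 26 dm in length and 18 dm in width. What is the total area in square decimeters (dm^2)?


468 dm^2


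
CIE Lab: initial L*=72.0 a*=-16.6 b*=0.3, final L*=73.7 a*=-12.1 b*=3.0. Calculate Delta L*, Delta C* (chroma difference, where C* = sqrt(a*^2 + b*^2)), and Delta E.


Delta L* = 1.7
Delta C* = -4.14
Delta E = 5.52

Delta L* = 73.7 - 72.0 = 1.7
C1* = sqrt((-16.6)^2 + (0.3)^2) = 16.603
C2* = sqrt((-12.1)^2 + (3.0)^2) = 12.466
Delta C* = 12.466 - 16.603 = -4.14
Delta E = sqrt((1.7)^2 + (4.5)^2 + (2.7)^2) = 5.52


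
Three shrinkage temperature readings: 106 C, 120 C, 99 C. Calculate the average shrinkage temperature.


Average = (106 + 120 + 99) / 3
Average = 325 / 3 = 108.3 C


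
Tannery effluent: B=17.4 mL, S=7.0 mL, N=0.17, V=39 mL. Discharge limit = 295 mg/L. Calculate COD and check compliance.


COD = 362.7 mg/L
Compliant: No


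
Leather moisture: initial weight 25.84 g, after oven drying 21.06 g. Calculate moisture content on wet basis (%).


18.5%

Moisture = 25.84 - 21.06 = 4.78 g
MC = 4.78 / 25.84 x 100 = 18.5%


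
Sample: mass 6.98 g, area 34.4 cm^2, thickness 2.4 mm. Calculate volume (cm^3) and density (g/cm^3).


Volume = 8.256 cm^3
Density = 0.845 g/cm^3


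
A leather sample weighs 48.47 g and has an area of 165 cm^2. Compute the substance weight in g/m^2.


Substance weight = mass / area x 10000
SW = 48.47 / 165 x 10000
SW = 2937.6 g/m^2


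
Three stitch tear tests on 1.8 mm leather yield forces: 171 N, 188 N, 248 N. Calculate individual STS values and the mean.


STS1 = 171 / 1.8 = 95.0 N/mm
STS2 = 188 / 1.8 = 104.4 N/mm
STS3 = 248 / 1.8 = 137.8 N/mm
Mean = (95.0 + 104.4 + 137.8) / 3 = 112.4 N/mm


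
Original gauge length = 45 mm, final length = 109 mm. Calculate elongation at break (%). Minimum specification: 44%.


Extension = 109 - 45 = 64 mm
Elongation = 64 / 45 x 100 = 142.2%
Minimum required: 44%
Meets specification: Yes


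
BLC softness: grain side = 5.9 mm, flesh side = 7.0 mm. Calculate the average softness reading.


6.45 mm


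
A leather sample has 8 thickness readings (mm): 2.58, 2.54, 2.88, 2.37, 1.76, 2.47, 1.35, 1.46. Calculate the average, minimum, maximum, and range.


Sum = 17.41
Average = 17.41 / 8 = 2.18 mm
Minimum = 1.35 mm
Maximum = 2.88 mm
Range = 2.88 - 1.35 = 1.53 mm


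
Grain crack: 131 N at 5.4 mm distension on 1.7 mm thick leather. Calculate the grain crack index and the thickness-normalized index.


Crack index = 131 / 5.4 = 24.3 N/mm
Normalized = 24.3 / 1.7 = 14.3 N/mm per mm


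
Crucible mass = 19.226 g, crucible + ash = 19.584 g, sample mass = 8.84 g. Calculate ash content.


Ash mass = 19.584 - 19.226 = 0.358 g
Ash% = 0.358 / 8.84 x 100 = 4.05%


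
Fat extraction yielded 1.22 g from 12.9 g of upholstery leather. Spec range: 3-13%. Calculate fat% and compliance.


Fat% = 1.22 / 12.9 x 100 = 9.5%
Spec range: 3-13%
Compliant: Yes


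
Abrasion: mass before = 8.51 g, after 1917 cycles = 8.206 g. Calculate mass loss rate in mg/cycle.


0.159 mg/cycle

Mass loss = 8.51 - 8.206 = 0.304 g
Rate = 0.304 / 1917 x 1000 = 0.159 mg/cycle


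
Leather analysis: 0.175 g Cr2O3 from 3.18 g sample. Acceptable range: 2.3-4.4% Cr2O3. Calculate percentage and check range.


Cr2O3 = 5.50%
Within range: No


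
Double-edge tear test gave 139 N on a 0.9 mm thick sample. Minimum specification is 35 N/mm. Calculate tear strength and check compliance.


Tear strength = 154.4 N/mm
Compliant: Yes


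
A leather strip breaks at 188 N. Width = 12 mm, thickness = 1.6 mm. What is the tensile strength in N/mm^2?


9.79 N/mm^2


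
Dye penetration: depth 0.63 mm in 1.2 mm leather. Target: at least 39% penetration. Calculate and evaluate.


Penetration = 52.5%
Meets target: Yes


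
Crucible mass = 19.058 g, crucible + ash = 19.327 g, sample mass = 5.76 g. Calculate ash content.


Ash mass = 19.327 - 19.058 = 0.269 g
Ash% = 0.269 / 5.76 x 100 = 4.67%


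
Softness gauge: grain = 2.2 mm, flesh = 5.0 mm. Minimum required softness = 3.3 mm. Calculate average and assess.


Average softness = 3.60 mm
Meets requirement: Yes


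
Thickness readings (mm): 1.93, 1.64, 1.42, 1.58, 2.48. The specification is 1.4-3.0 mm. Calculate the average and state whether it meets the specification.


Average = 1.81 mm
Within specification: Yes


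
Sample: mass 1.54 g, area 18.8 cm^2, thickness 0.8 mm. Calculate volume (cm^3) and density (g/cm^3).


Volume = 1.504 cm^3
Density = 1.024 g/cm^3


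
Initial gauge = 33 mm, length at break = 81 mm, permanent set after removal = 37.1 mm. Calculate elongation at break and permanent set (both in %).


Elongation at break = 145.5%
Permanent set = 12.4%

Elongation at break = (81 - 33) / 33 x 100 = 145.5%
Permanent set = (37.1 - 33) / 33 x 100 = 12.4%


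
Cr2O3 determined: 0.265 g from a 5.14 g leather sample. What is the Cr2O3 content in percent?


Cr2O3% = 0.265 / 5.14 x 100
Cr2O3% = 5.16%


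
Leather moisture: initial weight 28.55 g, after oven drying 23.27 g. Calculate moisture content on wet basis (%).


Moisture = 28.55 - 23.27 = 5.28 g
MC = 5.28 / 28.55 x 100 = 18.5%


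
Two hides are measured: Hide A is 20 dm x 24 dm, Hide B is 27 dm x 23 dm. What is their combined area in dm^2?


1101 dm^2

Hide A area = 20 x 24 = 480 dm^2
Hide B area = 27 x 23 = 621 dm^2
Total = 480 + 621 = 1101 dm^2


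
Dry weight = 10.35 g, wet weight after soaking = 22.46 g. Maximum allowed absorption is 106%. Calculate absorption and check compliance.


Absorption = 117.0%
Compliant: No


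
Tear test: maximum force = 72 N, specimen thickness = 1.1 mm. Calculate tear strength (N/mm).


Tear strength = force / thickness
Tear = 72 / 1.1 = 65.5 N/mm


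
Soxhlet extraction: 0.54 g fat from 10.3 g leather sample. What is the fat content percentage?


5.2%

Fat content = 0.54 / 10.3 x 100
Fat = 5.2%


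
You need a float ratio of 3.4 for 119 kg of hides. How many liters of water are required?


Water = hide weight x target ratio
Water = 119 x 3.4 = 404.6 L


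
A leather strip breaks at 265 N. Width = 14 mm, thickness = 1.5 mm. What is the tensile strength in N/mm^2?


12.62 N/mm^2


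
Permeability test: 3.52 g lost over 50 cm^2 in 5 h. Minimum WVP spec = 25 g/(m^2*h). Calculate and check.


WVP = 3.52 / (50 x 5) x 10000 = 140.80 g/(m^2*h)
Minimum: 25 g/(m^2*h)
Meets spec: Yes


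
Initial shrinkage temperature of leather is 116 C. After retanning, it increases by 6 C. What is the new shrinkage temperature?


New Ts = 116 + 6 = 122 C


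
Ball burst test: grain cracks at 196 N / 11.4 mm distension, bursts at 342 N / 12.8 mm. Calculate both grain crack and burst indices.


Crack index = 196 / 11.4 = 17.2 N/mm
Burst index = 342 / 12.8 = 26.7 N/mm


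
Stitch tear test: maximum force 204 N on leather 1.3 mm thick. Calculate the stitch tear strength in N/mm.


156.9 N/mm


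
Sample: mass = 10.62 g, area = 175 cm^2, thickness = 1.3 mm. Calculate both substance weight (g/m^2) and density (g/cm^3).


Substance weight = 606.9 g/m^2
Density = 0.467 g/cm^3


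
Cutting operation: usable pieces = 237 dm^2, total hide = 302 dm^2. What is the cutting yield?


Yield = usable / total x 100
Yield = 237 / 302 x 100 = 78.5%


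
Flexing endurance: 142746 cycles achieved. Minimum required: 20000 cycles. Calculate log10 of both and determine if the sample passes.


Achieved: log10 = 5.15
Required: log10 = 4.30
Passes: Yes

log10(142746) = 5.15
log10(20000) = 4.30
Passes: Yes


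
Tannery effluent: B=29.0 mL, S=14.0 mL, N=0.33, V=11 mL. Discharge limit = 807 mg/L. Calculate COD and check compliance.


COD = 3600.0 mg/L
Compliant: No


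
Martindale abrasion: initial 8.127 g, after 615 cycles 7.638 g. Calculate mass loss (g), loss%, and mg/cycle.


Loss = 8.127 - 7.638 = 0.489 g
Loss% = 0.489 / 8.127 x 100 = 6.02%
Rate = 0.489 / 615 x 1000 = 0.795 mg/cycle


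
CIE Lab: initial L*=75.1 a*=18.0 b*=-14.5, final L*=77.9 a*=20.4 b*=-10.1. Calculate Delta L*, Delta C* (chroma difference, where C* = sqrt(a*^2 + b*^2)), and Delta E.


Delta L* = 77.9 - 75.1 = 2.8
C1* = sqrt((18.0)^2 + (-14.5)^2) = 23.114
C2* = sqrt((20.4)^2 + (-10.1)^2) = 22.763
Delta C* = 22.763 - 23.114 = -0.35
Delta E = sqrt((2.8)^2 + (2.4)^2 + (4.4)^2) = 5.74


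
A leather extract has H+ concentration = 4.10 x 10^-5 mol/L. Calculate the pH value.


pH = -log10[H+]
pH = -log10(4.10 x 10^-5) = 4.39


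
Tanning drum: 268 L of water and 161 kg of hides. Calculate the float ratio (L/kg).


Float ratio = water / hide weight
Ratio = 268 / 161 = 1.7


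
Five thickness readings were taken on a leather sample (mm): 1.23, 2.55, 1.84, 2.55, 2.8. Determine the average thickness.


Sum = 1.23 + 2.55 + 1.84 + 2.55 + 2.8 = 10.97
Average = 10.97 / 5 = 2.19 mm


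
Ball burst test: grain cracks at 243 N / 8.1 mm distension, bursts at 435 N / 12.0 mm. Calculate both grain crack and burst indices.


Crack index = 243 / 8.1 = 30.0 N/mm
Burst index = 435 / 12.0 = 36.3 N/mm


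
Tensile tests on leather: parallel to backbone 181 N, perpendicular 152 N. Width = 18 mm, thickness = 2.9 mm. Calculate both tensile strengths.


Parallel = 3.47 N/mm^2
Perpendicular = 2.91 N/mm^2


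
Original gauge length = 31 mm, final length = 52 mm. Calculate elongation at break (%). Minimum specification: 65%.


Extension = 52 - 31 = 21 mm
Elongation = 21 / 31 x 100 = 67.7%
Minimum required: 65%
Meets specification: Yes


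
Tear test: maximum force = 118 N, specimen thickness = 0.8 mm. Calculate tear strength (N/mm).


Tear strength = force / thickness
Tear = 118 / 0.8 = 147.5 N/mm


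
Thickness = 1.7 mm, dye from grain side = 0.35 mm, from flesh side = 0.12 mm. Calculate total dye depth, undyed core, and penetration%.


Total dyed = 0.35 + 0.12 = 0.47 mm
Undyed core = 1.7 - 0.47 = 1.23 mm
Penetration = 0.47 / 1.7 x 100 = 27.6%


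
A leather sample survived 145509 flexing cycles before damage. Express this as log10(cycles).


log10(145509) = 5.16


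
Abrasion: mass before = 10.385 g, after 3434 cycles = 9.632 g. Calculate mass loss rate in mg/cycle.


Mass loss = 10.385 - 9.632 = 0.753 g
Rate = 0.753 / 3434 x 1000 = 0.219 mg/cycle


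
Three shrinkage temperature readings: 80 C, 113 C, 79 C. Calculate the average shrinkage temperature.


Average = (80 + 113 + 79) / 3
Average = 272 / 3 = 90.7 C


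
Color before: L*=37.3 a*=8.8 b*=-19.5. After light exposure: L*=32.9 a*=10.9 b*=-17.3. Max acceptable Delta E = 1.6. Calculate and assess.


Delta E = 5.35
Passes: No

dL = -4.4, da = 2.1, db = 2.2
dE = sqrt((-4.4)^2 + (2.1)^2 + (2.2)^2) = 5.35
Max = 1.6
Passes: No


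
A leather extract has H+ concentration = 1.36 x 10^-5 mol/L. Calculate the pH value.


pH = 4.87


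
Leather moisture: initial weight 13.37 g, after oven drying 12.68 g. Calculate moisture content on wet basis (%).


Moisture = 13.37 - 12.68 = 0.69 g
MC = 0.69 / 13.37 x 100 = 5.2%


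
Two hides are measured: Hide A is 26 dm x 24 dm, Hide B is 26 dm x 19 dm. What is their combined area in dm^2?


1118 dm^2

Hide A area = 26 x 24 = 624 dm^2
Hide B area = 26 x 19 = 494 dm^2
Total = 624 + 494 = 1118 dm^2


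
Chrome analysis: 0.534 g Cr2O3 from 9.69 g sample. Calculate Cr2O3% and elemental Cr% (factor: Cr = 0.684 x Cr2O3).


Cr2O3% = 0.534 / 9.69 x 100 = 5.51%
Cr% = 5.51 x 0.684 = 3.77%


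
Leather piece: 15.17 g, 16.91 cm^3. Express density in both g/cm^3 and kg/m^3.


Density = 15.17 / 16.91 = 0.897 g/cm^3
Convert: 0.897 x 1000 = 897 kg/m^3


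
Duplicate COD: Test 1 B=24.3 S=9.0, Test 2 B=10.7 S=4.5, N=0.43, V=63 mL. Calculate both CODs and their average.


COD1 = (24.3 - 9.0) x 0.43 x 8000 / 63 = 835.4 mg/L
COD2 = (10.7 - 4.5) x 0.43 x 8000 / 63 = 338.5 mg/L
Average = (835.4 + 338.5) / 2 = 587.0 mg/L


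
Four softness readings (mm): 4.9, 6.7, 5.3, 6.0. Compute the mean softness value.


5.73 mm


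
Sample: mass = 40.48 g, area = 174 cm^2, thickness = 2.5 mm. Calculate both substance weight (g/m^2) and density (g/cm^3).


Substance weight = 2326.4 g/m^2
Density = 0.931 g/cm^3


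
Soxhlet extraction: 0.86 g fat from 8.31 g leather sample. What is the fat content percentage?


10.3%

Fat content = 0.86 / 8.31 x 100
Fat = 10.3%


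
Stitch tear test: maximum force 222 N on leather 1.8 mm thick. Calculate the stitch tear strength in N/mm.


Stitch tear strength = force / thickness
STS = 222 / 1.8 = 123.3 N/mm


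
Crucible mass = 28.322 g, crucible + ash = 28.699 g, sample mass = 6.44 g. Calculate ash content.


Ash mass = 0.377 g
Ash content = 5.85%

Ash mass = 28.699 - 28.322 = 0.377 g
Ash% = 0.377 / 6.44 x 100 = 5.85%


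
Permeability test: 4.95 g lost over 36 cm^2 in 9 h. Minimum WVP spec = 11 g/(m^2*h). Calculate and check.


WVP = 4.95 / (36 x 9) x 10000 = 152.78 g/(m^2*h)
Minimum: 11 g/(m^2*h)
Meets spec: Yes


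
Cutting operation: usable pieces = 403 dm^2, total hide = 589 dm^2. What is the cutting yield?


68.4%


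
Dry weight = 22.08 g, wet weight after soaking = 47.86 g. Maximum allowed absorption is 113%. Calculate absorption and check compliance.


WA = (47.86 - 22.08) / 22.08 x 100 = 116.8%
Maximum allowed: 113%
Compliant: No


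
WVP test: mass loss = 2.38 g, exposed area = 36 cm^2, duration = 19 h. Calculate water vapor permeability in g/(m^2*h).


34.80 g/(m^2*h)

WVP = mass_loss / (area x time) x 10000
WVP = 2.38 / (36 x 19) x 10000
WVP = 2.38 / 684 x 10000 = 34.80 g/(m^2*h)


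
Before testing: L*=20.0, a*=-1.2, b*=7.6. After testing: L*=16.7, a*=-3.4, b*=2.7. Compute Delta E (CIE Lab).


Delta E = 6.30


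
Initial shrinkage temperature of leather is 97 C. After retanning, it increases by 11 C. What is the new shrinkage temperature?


New Ts = 97 + 11 = 108 C


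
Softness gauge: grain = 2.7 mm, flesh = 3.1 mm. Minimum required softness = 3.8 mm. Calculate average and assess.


Average softness = 2.90 mm
Meets requirement: No

Average = (2.7 + 3.1) / 2 = 2.90 mm
Minimum = 3.8 mm
Meets requirement: No


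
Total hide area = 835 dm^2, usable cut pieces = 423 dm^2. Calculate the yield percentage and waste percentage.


Yield = 423 / 835 x 100 = 50.7%
Waste = 835 - 423 = 412 dm^2
Waste% = 100 - 50.7 = 49.3%


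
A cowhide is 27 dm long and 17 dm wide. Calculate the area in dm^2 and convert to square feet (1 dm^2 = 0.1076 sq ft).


Area = 27 x 17 = 459 dm^2
Conversion: 459 x 0.1076 = 49.39 sq ft


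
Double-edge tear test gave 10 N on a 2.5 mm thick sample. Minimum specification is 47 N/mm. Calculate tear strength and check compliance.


Tear strength = 10 / 2.5 = 4.0 N/mm
Required minimum = 47 N/mm
Compliant: No


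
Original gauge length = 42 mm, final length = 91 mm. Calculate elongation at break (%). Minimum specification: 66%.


Extension = 91 - 42 = 49 mm
Elongation = 49 / 42 x 100 = 116.7%
Minimum required: 66%
Meets specification: Yes


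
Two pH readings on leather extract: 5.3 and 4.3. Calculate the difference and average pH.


Difference = |5.3 - 4.3| = 1.0
Average = (5.3 + 4.3) / 2 = 4.80


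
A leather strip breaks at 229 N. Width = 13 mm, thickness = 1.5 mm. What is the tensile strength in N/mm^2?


Cross-sectional area = 13 x 1.5 = 19.5 mm^2
Tensile strength = 229 / 19.5 = 11.74 N/mm^2


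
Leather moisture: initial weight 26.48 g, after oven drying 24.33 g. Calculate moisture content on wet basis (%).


Moisture = 26.48 - 24.33 = 2.15 g
MC = 2.15 / 26.48 x 100 = 8.1%


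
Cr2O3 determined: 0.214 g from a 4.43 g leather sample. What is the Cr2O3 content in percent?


4.83%

Cr2O3% = 0.214 / 4.43 x 100
Cr2O3% = 4.83%


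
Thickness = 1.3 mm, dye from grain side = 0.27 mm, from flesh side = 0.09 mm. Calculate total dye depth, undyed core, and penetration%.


Total dyed = 0.36 mm
Undyed core = 0.94 mm
Penetration = 27.7%

Total dyed = 0.27 + 0.09 = 0.36 mm
Undyed core = 1.3 - 0.36 = 0.94 mm
Penetration = 0.36 / 1.3 x 100 = 27.7%


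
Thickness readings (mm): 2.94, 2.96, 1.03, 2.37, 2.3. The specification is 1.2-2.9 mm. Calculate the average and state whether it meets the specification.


Average = 2.32 mm
Within specification: Yes


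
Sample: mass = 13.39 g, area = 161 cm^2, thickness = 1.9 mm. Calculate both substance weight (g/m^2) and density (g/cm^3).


Substance weight = 831.7 g/m^2
Density = 0.438 g/cm^3

SW = 13.39 / 161 x 10000 = 831.7 g/m^2
Volume = 161 x 1.9 / 10 = 30.59 cm^3
Density = 13.39 / 30.59 = 0.438 g/cm^3


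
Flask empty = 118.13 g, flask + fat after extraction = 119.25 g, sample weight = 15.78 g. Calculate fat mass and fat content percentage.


Fat mass = 119.25 - 118.13 = 1.12 g
Fat% = 1.12 / 15.78 x 100 = 7.1%


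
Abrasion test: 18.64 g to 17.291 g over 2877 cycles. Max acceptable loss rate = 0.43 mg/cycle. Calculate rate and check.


Rate = 0.469 mg/cycle
Passes: No


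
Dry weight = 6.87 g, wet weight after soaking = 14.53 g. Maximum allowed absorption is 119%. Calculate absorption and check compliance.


Absorption = 111.5%
Compliant: Yes

WA = (14.53 - 6.87) / 6.87 x 100 = 111.5%
Maximum allowed: 119%
Compliant: Yes


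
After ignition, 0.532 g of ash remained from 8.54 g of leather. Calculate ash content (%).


Ash% = 0.532 / 8.54 x 100
Ash% = 6.23%


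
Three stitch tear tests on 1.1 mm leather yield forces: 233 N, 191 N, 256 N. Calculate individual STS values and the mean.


STS1 = 233 / 1.1 = 211.8 N/mm
STS2 = 191 / 1.1 = 173.6 N/mm
STS3 = 256 / 1.1 = 232.7 N/mm
Mean = (211.8 + 173.6 + 232.7) / 3 = 206.0 N/mm


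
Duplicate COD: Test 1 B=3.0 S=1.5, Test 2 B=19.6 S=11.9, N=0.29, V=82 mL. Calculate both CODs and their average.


COD1 = 42.4 mg/L
COD2 = 217.9 mg/L
Average = 130.2 mg/L


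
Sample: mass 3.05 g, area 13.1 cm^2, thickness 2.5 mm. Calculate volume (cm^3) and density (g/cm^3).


Thickness in cm = 2.5 / 10 = 0.25 cm
Volume = 13.1 x 0.25 = 3.275 cm^3
Density = 3.05 / 3.275 = 0.931 g/cm^3


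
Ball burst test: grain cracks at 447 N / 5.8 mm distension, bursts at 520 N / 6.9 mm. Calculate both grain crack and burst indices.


Crack index = 447 / 5.8 = 77.1 N/mm
Burst index = 520 / 6.9 = 75.4 N/mm


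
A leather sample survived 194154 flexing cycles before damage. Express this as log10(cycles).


5.29

log10(194154) = 5.29


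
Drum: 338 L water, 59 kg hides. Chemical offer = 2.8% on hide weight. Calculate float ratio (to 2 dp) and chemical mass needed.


Float ratio = 338 / 59 = 5.73
Chemical = 59 x 2.8 / 100 = 1.652 kg


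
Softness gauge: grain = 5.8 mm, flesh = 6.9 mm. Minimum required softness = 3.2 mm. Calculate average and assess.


Average softness = 6.35 mm
Meets requirement: Yes

Average = (5.8 + 6.9) / 2 = 6.35 mm
Minimum = 3.2 mm
Meets requirement: Yes


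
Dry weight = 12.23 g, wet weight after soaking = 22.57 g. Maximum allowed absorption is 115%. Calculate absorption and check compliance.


WA = (22.57 - 12.23) / 12.23 x 100 = 84.5%
Maximum allowed: 115%
Compliant: Yes


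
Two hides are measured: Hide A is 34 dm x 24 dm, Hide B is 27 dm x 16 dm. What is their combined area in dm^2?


1248 dm^2


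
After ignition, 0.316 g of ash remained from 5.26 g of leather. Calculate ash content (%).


Ash% = 0.316 / 5.26 x 100
Ash% = 6.01%


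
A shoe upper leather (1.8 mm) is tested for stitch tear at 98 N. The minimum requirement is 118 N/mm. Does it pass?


STS = 98 / 1.8 = 54.4 N/mm
Minimum required: 118 N/mm
Passes: No


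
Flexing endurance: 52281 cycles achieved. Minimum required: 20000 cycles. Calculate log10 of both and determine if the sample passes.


log10(52281) = 4.72
log10(20000) = 4.30
Passes: Yes


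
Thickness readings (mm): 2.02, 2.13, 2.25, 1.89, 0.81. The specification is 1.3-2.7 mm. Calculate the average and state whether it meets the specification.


Sum = 9.10
Average = 9.10 / 5 = 1.82 mm
Specification range: 1.3 to 2.7 mm
Within spec: Yes


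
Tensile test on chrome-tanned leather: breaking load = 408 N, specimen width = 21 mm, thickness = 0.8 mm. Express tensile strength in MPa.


24.29 MPa

Cross-section = 21 x 0.8 = 16.8 mm^2
TS = 408 / 16.8 = 24.29 MPa
(1 N/mm^2 = 1 MPa)


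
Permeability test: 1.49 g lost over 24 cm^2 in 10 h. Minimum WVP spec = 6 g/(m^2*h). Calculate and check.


WVP = 62.08 g/(m^2*h)
Meets specification: Yes


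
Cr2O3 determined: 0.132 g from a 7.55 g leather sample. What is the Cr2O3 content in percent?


Cr2O3% = 0.132 / 7.55 x 100
Cr2O3% = 1.75%


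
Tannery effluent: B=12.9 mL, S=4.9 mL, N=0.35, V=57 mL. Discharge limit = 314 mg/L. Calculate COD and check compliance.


COD = 393.0 mg/L
Compliant: No


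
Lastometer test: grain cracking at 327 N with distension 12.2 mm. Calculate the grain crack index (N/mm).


Grain crack index = force / distension
Index = 327 / 12.2 = 26.8 N/mm


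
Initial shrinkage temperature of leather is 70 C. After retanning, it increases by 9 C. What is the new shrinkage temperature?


New Ts = 70 + 9 = 79 C


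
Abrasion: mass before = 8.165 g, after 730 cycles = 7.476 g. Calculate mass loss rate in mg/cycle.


Mass loss = 8.165 - 7.476 = 0.689 g
Rate = 0.689 / 730 x 1000 = 0.944 mg/cycle


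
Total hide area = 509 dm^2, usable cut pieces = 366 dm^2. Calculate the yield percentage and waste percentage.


Yield = 71.9%
Waste = 28.1%


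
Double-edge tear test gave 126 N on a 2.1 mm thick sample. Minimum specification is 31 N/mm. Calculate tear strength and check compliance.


Tear strength = 126 / 2.1 = 60.0 N/mm
Required minimum = 31 N/mm
Compliant: Yes


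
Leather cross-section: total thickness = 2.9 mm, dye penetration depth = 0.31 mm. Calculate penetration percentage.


Penetration% = 0.31 / 2.9 x 100
Penetration = 10.7%


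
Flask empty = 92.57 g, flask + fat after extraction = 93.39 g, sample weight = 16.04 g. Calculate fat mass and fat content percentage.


Fat mass = 0.82 g
Fat content = 5.1%

Fat mass = 93.39 - 92.57 = 0.82 g
Fat% = 0.82 / 16.04 x 100 = 5.1%


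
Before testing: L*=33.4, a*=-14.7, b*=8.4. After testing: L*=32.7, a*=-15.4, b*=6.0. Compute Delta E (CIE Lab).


dL = 32.7 - 33.4 = -0.7
da = -15.4 - (-14.7) = -0.7
db = 6.0 - 8.4 = -2.4
dE = sqrt((-0.7)^2 + (-0.7)^2 + (-2.4)^2) = 2.60


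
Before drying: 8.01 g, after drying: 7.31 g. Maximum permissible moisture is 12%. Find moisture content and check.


Moisture content = 8.7%
Acceptable: Yes

MC = (8.01 - 7.31) / 8.01 x 100 = 8.7%
Maximum: 12%
Acceptable: Yes
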